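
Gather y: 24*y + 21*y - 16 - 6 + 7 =45*y - 15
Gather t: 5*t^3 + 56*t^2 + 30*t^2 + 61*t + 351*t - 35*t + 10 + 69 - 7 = 5*t^3 + 86*t^2 + 377*t + 72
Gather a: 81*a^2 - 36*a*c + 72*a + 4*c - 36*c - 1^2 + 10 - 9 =81*a^2 + a*(72 - 36*c) - 32*c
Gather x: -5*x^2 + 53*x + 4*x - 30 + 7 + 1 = -5*x^2 + 57*x - 22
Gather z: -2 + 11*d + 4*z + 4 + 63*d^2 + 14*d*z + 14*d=63*d^2 + 25*d + z*(14*d + 4) + 2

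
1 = 1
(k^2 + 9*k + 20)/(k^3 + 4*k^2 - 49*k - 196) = (k + 5)/(k^2 - 49)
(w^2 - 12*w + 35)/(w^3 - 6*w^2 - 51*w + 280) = (w - 7)/(w^2 - w - 56)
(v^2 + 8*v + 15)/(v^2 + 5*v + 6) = (v + 5)/(v + 2)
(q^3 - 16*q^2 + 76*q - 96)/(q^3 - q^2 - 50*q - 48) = (q^2 - 8*q + 12)/(q^2 + 7*q + 6)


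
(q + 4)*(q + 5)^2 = q^3 + 14*q^2 + 65*q + 100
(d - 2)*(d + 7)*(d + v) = d^3 + d^2*v + 5*d^2 + 5*d*v - 14*d - 14*v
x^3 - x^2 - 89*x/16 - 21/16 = (x - 3)*(x + 1/4)*(x + 7/4)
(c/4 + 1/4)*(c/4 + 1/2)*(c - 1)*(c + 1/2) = c^4/16 + 5*c^3/32 - 5*c/32 - 1/16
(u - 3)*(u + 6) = u^2 + 3*u - 18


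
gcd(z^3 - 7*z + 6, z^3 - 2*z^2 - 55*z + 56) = z - 1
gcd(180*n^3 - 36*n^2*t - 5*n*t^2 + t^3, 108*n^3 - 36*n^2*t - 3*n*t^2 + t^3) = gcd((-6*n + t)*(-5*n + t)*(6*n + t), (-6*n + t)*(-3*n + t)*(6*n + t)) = -36*n^2 + t^2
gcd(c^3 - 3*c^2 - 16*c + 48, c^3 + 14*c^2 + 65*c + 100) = c + 4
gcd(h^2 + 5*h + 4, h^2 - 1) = h + 1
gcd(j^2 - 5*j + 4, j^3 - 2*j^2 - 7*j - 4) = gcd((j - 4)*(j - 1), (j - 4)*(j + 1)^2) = j - 4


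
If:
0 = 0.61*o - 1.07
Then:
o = 1.75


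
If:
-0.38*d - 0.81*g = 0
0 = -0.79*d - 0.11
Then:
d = -0.14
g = 0.07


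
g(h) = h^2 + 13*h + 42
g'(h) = 2*h + 13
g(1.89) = 70.14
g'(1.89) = 16.78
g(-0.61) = 34.44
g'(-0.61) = 11.78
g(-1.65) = 23.27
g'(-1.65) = 9.70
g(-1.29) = 26.89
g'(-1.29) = 10.42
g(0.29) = 45.85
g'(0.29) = 13.58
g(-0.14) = 40.20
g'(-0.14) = 12.72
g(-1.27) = 27.10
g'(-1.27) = 10.46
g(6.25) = 162.31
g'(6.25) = 25.50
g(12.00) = 342.00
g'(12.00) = 37.00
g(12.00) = 342.00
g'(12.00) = 37.00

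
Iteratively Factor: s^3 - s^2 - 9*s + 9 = (s - 1)*(s^2 - 9) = (s - 3)*(s - 1)*(s + 3)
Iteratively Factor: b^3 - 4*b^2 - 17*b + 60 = (b - 3)*(b^2 - b - 20) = (b - 3)*(b + 4)*(b - 5)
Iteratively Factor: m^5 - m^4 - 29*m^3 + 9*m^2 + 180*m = (m + 4)*(m^4 - 5*m^3 - 9*m^2 + 45*m) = (m - 5)*(m + 4)*(m^3 - 9*m) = (m - 5)*(m + 3)*(m + 4)*(m^2 - 3*m) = (m - 5)*(m - 3)*(m + 3)*(m + 4)*(m)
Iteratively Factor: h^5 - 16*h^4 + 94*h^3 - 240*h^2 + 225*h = (h)*(h^4 - 16*h^3 + 94*h^2 - 240*h + 225) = h*(h - 3)*(h^3 - 13*h^2 + 55*h - 75) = h*(h - 5)*(h - 3)*(h^2 - 8*h + 15) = h*(h - 5)*(h - 3)^2*(h - 5)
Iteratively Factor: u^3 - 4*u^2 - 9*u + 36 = (u - 3)*(u^2 - u - 12) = (u - 4)*(u - 3)*(u + 3)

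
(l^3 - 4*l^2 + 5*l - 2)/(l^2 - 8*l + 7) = (l^2 - 3*l + 2)/(l - 7)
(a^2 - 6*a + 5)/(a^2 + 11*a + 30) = (a^2 - 6*a + 5)/(a^2 + 11*a + 30)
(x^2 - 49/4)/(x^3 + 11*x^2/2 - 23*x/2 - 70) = (x + 7/2)/(x^2 + 9*x + 20)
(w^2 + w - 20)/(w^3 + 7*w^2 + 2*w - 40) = (w - 4)/(w^2 + 2*w - 8)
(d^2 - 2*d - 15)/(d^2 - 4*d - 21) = (d - 5)/(d - 7)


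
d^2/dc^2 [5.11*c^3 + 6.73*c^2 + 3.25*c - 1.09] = 30.66*c + 13.46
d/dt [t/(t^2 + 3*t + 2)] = (2 - t^2)/(t^4 + 6*t^3 + 13*t^2 + 12*t + 4)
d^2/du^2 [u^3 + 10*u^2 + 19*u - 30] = 6*u + 20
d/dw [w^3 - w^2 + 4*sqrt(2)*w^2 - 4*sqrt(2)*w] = 3*w^2 - 2*w + 8*sqrt(2)*w - 4*sqrt(2)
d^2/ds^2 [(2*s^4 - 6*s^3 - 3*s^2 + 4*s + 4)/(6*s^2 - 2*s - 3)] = 2*(72*s^6 - 72*s^5 - 84*s^4 + 72*s^3 + 270*s^2 - 90*s + 37)/(216*s^6 - 216*s^5 - 252*s^4 + 208*s^3 + 126*s^2 - 54*s - 27)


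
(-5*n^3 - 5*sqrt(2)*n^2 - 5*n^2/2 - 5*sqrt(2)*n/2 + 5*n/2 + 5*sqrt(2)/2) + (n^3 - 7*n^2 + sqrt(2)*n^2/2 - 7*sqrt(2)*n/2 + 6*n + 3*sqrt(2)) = -4*n^3 - 19*n^2/2 - 9*sqrt(2)*n^2/2 - 6*sqrt(2)*n + 17*n/2 + 11*sqrt(2)/2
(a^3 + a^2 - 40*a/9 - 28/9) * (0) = 0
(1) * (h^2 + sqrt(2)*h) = h^2 + sqrt(2)*h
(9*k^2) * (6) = 54*k^2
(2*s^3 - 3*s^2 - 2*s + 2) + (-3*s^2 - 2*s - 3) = 2*s^3 - 6*s^2 - 4*s - 1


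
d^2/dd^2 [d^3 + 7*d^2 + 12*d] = 6*d + 14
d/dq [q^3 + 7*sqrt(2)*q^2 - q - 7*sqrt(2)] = 3*q^2 + 14*sqrt(2)*q - 1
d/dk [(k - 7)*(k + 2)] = 2*k - 5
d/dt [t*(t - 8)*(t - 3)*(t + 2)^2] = 5*t^4 - 28*t^3 - 48*t^2 + 104*t + 96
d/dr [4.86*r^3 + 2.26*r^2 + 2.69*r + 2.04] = 14.58*r^2 + 4.52*r + 2.69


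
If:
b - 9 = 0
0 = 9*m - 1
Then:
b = 9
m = 1/9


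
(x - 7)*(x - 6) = x^2 - 13*x + 42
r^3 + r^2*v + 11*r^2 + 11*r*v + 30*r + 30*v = (r + 5)*(r + 6)*(r + v)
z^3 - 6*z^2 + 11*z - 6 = (z - 3)*(z - 2)*(z - 1)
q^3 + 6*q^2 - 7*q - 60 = (q - 3)*(q + 4)*(q + 5)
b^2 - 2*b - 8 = (b - 4)*(b + 2)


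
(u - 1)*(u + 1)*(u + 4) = u^3 + 4*u^2 - u - 4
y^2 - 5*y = y*(y - 5)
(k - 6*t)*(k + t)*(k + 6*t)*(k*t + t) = k^4*t + k^3*t^2 + k^3*t - 36*k^2*t^3 + k^2*t^2 - 36*k*t^4 - 36*k*t^3 - 36*t^4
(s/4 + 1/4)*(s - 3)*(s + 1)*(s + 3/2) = s^4/4 + s^3/8 - 13*s^2/8 - 21*s/8 - 9/8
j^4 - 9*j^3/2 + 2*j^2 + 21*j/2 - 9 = (j - 3)*(j - 2)*(j - 1)*(j + 3/2)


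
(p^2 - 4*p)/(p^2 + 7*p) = (p - 4)/(p + 7)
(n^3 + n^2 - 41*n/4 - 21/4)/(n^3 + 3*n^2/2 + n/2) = (2*n^2 + n - 21)/(2*n*(n + 1))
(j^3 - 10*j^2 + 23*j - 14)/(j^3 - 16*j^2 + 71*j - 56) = (j - 2)/(j - 8)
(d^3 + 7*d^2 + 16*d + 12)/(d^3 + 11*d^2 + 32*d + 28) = (d + 3)/(d + 7)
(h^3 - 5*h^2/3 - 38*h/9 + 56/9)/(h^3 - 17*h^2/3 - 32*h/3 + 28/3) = (9*h^2 - 33*h + 28)/(3*(3*h^2 - 23*h + 14))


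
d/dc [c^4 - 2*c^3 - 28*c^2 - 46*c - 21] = 4*c^3 - 6*c^2 - 56*c - 46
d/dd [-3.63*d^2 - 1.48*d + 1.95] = -7.26*d - 1.48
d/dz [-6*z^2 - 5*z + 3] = -12*z - 5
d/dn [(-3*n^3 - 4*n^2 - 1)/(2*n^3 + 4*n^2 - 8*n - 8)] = (-n^4 + 12*n^3 + 55*n^2/2 + 18*n - 2)/(n^6 + 4*n^5 - 4*n^4 - 24*n^3 + 32*n + 16)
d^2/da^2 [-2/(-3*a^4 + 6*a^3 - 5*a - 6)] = 4*(18*a*(1 - a)*(3*a^4 - 6*a^3 + 5*a + 6) + (12*a^3 - 18*a^2 + 5)^2)/(3*a^4 - 6*a^3 + 5*a + 6)^3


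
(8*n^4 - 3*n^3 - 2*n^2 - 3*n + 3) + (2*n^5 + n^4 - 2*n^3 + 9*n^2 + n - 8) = 2*n^5 + 9*n^4 - 5*n^3 + 7*n^2 - 2*n - 5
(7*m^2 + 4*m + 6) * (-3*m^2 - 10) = -21*m^4 - 12*m^3 - 88*m^2 - 40*m - 60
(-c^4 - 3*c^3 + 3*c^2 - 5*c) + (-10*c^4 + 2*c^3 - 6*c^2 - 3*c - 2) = -11*c^4 - c^3 - 3*c^2 - 8*c - 2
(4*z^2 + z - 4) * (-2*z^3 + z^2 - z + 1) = -8*z^5 + 2*z^4 + 5*z^3 - z^2 + 5*z - 4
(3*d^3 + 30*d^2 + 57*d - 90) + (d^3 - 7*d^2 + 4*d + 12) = 4*d^3 + 23*d^2 + 61*d - 78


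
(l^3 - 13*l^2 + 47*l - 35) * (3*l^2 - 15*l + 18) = 3*l^5 - 54*l^4 + 354*l^3 - 1044*l^2 + 1371*l - 630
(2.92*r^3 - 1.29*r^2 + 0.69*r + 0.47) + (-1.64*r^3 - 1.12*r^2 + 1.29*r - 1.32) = 1.28*r^3 - 2.41*r^2 + 1.98*r - 0.85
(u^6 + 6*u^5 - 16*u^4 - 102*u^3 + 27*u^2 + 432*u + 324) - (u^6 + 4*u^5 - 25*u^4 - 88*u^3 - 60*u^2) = 2*u^5 + 9*u^4 - 14*u^3 + 87*u^2 + 432*u + 324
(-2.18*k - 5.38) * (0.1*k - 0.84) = -0.218*k^2 + 1.2932*k + 4.5192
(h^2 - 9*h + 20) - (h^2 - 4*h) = 20 - 5*h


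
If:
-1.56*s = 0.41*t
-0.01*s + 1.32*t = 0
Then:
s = 0.00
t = 0.00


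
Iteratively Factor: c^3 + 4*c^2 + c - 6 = (c + 3)*(c^2 + c - 2) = (c + 2)*(c + 3)*(c - 1)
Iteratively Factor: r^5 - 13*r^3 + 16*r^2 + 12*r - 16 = (r + 1)*(r^4 - r^3 - 12*r^2 + 28*r - 16) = (r - 2)*(r + 1)*(r^3 + r^2 - 10*r + 8) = (r - 2)*(r - 1)*(r + 1)*(r^2 + 2*r - 8) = (r - 2)*(r - 1)*(r + 1)*(r + 4)*(r - 2)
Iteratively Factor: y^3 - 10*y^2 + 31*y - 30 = (y - 2)*(y^2 - 8*y + 15) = (y - 5)*(y - 2)*(y - 3)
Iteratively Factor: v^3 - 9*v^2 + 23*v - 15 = (v - 1)*(v^2 - 8*v + 15) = (v - 5)*(v - 1)*(v - 3)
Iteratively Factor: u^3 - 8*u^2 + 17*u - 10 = (u - 5)*(u^2 - 3*u + 2) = (u - 5)*(u - 2)*(u - 1)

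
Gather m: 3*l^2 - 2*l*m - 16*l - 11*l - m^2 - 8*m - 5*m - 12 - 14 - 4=3*l^2 - 27*l - m^2 + m*(-2*l - 13) - 30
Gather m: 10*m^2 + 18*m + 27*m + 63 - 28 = 10*m^2 + 45*m + 35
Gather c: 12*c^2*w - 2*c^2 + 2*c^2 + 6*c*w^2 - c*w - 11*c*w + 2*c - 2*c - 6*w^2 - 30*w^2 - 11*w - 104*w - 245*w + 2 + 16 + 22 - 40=12*c^2*w + c*(6*w^2 - 12*w) - 36*w^2 - 360*w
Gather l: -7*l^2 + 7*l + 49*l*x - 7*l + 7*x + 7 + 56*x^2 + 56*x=-7*l^2 + 49*l*x + 56*x^2 + 63*x + 7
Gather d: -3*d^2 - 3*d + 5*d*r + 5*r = -3*d^2 + d*(5*r - 3) + 5*r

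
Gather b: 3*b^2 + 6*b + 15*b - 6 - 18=3*b^2 + 21*b - 24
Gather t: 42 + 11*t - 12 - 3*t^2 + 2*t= -3*t^2 + 13*t + 30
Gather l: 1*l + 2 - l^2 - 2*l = -l^2 - l + 2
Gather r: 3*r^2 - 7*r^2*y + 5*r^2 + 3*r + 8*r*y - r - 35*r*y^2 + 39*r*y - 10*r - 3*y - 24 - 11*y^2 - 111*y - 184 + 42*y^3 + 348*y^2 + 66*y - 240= r^2*(8 - 7*y) + r*(-35*y^2 + 47*y - 8) + 42*y^3 + 337*y^2 - 48*y - 448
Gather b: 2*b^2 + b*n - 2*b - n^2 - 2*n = 2*b^2 + b*(n - 2) - n^2 - 2*n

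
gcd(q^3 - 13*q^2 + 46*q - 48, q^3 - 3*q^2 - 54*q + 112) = q^2 - 10*q + 16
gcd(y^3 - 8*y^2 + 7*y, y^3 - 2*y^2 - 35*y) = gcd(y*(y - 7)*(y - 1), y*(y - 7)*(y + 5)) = y^2 - 7*y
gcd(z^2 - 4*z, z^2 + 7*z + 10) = 1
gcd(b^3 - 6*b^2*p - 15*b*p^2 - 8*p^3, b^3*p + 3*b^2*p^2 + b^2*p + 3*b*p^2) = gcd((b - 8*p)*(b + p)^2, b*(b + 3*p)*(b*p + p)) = 1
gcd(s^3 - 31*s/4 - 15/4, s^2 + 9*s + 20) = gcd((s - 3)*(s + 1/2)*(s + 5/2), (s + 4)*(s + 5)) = 1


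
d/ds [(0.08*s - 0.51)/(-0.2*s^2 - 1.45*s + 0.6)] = (0.016*s^2 - 0.204*s - 0.6915)/(0.04*s^4 + 0.58*s^3 + 1.8625*s^2 - 1.74*s + 0.36)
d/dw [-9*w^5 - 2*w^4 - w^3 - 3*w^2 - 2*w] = -45*w^4 - 8*w^3 - 3*w^2 - 6*w - 2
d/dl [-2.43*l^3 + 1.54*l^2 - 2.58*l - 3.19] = -7.29*l^2 + 3.08*l - 2.58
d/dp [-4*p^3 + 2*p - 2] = 2 - 12*p^2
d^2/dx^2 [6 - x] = 0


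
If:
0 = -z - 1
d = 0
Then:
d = 0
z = -1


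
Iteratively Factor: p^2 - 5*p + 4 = (p - 4)*(p - 1)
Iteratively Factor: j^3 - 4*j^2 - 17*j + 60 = (j - 5)*(j^2 + j - 12) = (j - 5)*(j - 3)*(j + 4)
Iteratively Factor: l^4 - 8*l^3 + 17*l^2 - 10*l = (l - 1)*(l^3 - 7*l^2 + 10*l) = l*(l - 1)*(l^2 - 7*l + 10) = l*(l - 5)*(l - 1)*(l - 2)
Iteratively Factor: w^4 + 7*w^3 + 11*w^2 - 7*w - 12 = (w + 4)*(w^3 + 3*w^2 - w - 3) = (w - 1)*(w + 4)*(w^2 + 4*w + 3) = (w - 1)*(w + 3)*(w + 4)*(w + 1)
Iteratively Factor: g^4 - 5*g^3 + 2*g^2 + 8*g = (g - 2)*(g^3 - 3*g^2 - 4*g) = (g - 2)*(g + 1)*(g^2 - 4*g) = (g - 4)*(g - 2)*(g + 1)*(g)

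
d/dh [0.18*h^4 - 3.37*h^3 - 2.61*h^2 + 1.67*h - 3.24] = 0.72*h^3 - 10.11*h^2 - 5.22*h + 1.67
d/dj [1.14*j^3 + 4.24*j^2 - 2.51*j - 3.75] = 3.42*j^2 + 8.48*j - 2.51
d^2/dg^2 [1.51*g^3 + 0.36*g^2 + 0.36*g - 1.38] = 9.06*g + 0.72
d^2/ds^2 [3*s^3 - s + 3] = 18*s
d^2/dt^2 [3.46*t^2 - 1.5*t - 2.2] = 6.92000000000000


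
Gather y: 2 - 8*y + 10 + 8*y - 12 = 0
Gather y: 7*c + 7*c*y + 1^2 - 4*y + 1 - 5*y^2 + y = 7*c - 5*y^2 + y*(7*c - 3) + 2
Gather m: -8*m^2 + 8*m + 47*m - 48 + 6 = -8*m^2 + 55*m - 42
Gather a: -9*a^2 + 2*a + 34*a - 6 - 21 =-9*a^2 + 36*a - 27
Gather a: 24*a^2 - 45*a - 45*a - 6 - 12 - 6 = 24*a^2 - 90*a - 24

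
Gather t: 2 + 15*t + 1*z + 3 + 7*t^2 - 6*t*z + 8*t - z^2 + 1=7*t^2 + t*(23 - 6*z) - z^2 + z + 6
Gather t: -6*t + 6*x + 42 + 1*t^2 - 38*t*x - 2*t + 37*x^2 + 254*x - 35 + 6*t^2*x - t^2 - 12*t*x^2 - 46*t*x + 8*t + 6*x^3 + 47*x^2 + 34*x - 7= 6*t^2*x + t*(-12*x^2 - 84*x) + 6*x^3 + 84*x^2 + 294*x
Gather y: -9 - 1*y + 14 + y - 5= 0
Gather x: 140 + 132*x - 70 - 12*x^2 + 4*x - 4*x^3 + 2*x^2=-4*x^3 - 10*x^2 + 136*x + 70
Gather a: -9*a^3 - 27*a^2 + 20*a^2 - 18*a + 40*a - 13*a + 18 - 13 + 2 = -9*a^3 - 7*a^2 + 9*a + 7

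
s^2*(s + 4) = s^3 + 4*s^2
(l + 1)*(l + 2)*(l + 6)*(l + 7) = l^4 + 16*l^3 + 83*l^2 + 152*l + 84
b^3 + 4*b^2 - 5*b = b*(b - 1)*(b + 5)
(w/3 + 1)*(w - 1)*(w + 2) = w^3/3 + 4*w^2/3 + w/3 - 2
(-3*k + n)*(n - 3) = -3*k*n + 9*k + n^2 - 3*n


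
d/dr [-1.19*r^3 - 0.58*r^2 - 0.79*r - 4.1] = -3.57*r^2 - 1.16*r - 0.79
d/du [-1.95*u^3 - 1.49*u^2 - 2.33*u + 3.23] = -5.85*u^2 - 2.98*u - 2.33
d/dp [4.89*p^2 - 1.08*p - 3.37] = 9.78*p - 1.08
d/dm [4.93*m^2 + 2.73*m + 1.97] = 9.86*m + 2.73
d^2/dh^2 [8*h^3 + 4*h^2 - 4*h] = 48*h + 8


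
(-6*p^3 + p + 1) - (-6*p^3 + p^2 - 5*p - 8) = -p^2 + 6*p + 9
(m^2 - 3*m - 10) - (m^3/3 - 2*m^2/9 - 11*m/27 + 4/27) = -m^3/3 + 11*m^2/9 - 70*m/27 - 274/27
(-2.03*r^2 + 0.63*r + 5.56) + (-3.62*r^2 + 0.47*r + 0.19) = -5.65*r^2 + 1.1*r + 5.75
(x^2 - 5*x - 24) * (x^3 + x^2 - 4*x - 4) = x^5 - 4*x^4 - 33*x^3 - 8*x^2 + 116*x + 96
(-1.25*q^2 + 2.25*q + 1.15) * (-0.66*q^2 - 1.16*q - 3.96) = 0.825*q^4 - 0.0350000000000001*q^3 + 1.581*q^2 - 10.244*q - 4.554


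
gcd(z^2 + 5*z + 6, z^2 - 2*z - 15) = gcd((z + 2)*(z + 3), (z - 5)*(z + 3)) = z + 3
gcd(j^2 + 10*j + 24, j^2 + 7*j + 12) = j + 4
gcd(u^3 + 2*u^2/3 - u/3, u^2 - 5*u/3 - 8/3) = u + 1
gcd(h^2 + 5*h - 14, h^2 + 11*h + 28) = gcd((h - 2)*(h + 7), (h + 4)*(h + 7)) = h + 7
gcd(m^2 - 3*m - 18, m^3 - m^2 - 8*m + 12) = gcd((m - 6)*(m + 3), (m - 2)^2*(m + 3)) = m + 3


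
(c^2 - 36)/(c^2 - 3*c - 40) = (36 - c^2)/(-c^2 + 3*c + 40)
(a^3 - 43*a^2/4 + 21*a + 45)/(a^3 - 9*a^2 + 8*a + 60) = (4*a^2 - 19*a - 30)/(4*(a^2 - 3*a - 10))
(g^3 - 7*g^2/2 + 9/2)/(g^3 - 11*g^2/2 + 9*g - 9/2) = (g + 1)/(g - 1)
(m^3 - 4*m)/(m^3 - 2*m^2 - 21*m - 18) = m*(4 - m^2)/(-m^3 + 2*m^2 + 21*m + 18)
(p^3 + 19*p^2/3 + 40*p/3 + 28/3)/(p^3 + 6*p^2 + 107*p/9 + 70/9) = 3*(p + 2)/(3*p + 5)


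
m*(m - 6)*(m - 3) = m^3 - 9*m^2 + 18*m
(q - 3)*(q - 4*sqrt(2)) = q^2 - 4*sqrt(2)*q - 3*q + 12*sqrt(2)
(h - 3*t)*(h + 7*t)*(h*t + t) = h^3*t + 4*h^2*t^2 + h^2*t - 21*h*t^3 + 4*h*t^2 - 21*t^3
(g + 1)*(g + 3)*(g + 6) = g^3 + 10*g^2 + 27*g + 18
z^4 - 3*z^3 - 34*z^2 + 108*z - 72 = (z - 6)*(z - 2)*(z - 1)*(z + 6)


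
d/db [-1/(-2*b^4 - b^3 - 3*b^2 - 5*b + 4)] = (-8*b^3 - 3*b^2 - 6*b - 5)/(2*b^4 + b^3 + 3*b^2 + 5*b - 4)^2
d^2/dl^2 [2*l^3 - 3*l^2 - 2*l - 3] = 12*l - 6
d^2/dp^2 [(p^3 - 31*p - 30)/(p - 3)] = 2*(p^3 - 9*p^2 + 27*p - 123)/(p^3 - 9*p^2 + 27*p - 27)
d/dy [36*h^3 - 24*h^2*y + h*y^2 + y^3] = -24*h^2 + 2*h*y + 3*y^2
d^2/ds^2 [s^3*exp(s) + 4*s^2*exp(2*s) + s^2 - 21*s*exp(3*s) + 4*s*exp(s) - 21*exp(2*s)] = s^3*exp(s) + 16*s^2*exp(2*s) + 6*s^2*exp(s) - 189*s*exp(3*s) + 32*s*exp(2*s) + 10*s*exp(s) - 126*exp(3*s) - 76*exp(2*s) + 8*exp(s) + 2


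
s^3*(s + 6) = s^4 + 6*s^3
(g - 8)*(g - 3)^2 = g^3 - 14*g^2 + 57*g - 72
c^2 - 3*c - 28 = (c - 7)*(c + 4)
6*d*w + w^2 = w*(6*d + w)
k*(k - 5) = k^2 - 5*k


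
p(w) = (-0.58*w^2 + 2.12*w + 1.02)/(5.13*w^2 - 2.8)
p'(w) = -10.26*w*(-0.58*w^2 + 2.12*w + 1.02)/(5.13*w^2 - 2.8)^2 + (2.12 - 1.16*w)/(5.13*w^2 - 2.8)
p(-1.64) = -0.37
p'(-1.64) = -0.19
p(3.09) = 0.04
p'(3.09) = -0.06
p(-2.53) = -0.27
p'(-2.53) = -0.06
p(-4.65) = -0.20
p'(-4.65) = -0.02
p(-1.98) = -0.31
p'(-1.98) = -0.11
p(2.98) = 0.05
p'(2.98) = -0.07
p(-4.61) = -0.20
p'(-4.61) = -0.02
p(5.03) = -0.02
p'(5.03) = -0.02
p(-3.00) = -0.24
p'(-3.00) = -0.04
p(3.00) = 0.05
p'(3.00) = -0.07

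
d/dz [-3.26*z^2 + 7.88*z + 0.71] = 7.88 - 6.52*z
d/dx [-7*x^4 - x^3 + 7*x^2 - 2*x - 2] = -28*x^3 - 3*x^2 + 14*x - 2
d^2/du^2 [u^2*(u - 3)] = 6*u - 6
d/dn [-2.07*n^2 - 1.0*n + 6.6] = -4.14*n - 1.0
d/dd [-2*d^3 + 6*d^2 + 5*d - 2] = -6*d^2 + 12*d + 5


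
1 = 1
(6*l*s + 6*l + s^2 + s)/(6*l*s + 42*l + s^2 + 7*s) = (s + 1)/(s + 7)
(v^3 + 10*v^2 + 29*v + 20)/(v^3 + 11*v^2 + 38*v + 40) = (v + 1)/(v + 2)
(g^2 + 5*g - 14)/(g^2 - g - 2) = (g + 7)/(g + 1)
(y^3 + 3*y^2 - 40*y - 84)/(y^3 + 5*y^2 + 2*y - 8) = (y^2 + y - 42)/(y^2 + 3*y - 4)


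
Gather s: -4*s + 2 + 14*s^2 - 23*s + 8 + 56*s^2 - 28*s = 70*s^2 - 55*s + 10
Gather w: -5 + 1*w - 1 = w - 6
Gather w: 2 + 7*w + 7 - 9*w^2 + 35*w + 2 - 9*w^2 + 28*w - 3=-18*w^2 + 70*w + 8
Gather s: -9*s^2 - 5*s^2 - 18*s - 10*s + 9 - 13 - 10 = -14*s^2 - 28*s - 14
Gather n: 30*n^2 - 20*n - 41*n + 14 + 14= 30*n^2 - 61*n + 28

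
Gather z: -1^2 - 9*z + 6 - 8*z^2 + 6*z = -8*z^2 - 3*z + 5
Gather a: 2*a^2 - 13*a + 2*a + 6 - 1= 2*a^2 - 11*a + 5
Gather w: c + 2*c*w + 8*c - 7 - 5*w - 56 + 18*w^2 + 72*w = 9*c + 18*w^2 + w*(2*c + 67) - 63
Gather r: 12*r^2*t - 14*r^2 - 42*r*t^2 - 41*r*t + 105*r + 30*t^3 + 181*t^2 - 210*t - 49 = r^2*(12*t - 14) + r*(-42*t^2 - 41*t + 105) + 30*t^3 + 181*t^2 - 210*t - 49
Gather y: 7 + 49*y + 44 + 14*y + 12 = 63*y + 63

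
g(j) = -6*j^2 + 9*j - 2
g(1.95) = -7.26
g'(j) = 9 - 12*j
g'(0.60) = 1.80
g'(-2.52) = 39.24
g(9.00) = -407.00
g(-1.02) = -17.42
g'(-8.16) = 106.92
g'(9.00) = -99.00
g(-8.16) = -474.95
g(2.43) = -15.56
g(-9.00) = -569.00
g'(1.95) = -14.40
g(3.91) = -58.54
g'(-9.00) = 117.00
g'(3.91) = -37.92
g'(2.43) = -20.16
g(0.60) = 1.24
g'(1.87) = -13.44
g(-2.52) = -62.78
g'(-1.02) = 21.24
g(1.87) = -6.15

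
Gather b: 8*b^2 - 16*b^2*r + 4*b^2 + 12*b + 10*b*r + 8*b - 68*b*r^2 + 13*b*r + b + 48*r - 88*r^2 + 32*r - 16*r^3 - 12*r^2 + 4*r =b^2*(12 - 16*r) + b*(-68*r^2 + 23*r + 21) - 16*r^3 - 100*r^2 + 84*r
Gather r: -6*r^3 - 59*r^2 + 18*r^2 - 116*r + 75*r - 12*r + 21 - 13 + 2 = -6*r^3 - 41*r^2 - 53*r + 10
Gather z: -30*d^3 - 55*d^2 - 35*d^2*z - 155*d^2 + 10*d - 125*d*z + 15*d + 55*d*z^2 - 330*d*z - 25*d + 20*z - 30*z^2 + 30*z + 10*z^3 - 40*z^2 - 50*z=-30*d^3 - 210*d^2 + 10*z^3 + z^2*(55*d - 70) + z*(-35*d^2 - 455*d)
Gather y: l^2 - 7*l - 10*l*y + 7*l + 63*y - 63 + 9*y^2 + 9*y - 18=l^2 + 9*y^2 + y*(72 - 10*l) - 81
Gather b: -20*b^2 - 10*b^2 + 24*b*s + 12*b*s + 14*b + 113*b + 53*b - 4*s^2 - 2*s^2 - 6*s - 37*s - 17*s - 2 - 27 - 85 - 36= -30*b^2 + b*(36*s + 180) - 6*s^2 - 60*s - 150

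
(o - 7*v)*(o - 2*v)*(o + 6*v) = o^3 - 3*o^2*v - 40*o*v^2 + 84*v^3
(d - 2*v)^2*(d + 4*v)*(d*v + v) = d^4*v + d^3*v - 12*d^2*v^3 + 16*d*v^4 - 12*d*v^3 + 16*v^4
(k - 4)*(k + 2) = k^2 - 2*k - 8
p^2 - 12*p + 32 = (p - 8)*(p - 4)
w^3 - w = w*(w - 1)*(w + 1)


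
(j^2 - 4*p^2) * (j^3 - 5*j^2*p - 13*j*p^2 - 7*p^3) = j^5 - 5*j^4*p - 17*j^3*p^2 + 13*j^2*p^3 + 52*j*p^4 + 28*p^5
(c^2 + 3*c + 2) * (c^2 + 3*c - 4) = c^4 + 6*c^3 + 7*c^2 - 6*c - 8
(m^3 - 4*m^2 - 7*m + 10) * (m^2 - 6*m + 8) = m^5 - 10*m^4 + 25*m^3 + 20*m^2 - 116*m + 80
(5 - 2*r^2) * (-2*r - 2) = 4*r^3 + 4*r^2 - 10*r - 10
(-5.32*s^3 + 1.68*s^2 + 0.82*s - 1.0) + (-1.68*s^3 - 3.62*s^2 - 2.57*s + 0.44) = -7.0*s^3 - 1.94*s^2 - 1.75*s - 0.56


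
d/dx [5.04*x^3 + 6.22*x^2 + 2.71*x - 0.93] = 15.12*x^2 + 12.44*x + 2.71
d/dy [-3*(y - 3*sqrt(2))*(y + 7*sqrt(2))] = -6*y - 12*sqrt(2)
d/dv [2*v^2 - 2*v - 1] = 4*v - 2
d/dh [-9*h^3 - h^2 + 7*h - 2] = -27*h^2 - 2*h + 7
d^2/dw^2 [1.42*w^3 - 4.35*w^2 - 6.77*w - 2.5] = 8.52*w - 8.7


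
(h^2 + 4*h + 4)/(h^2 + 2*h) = (h + 2)/h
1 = 1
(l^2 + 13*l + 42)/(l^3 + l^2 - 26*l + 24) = (l + 7)/(l^2 - 5*l + 4)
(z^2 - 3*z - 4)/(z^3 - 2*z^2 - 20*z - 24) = (-z^2 + 3*z + 4)/(-z^3 + 2*z^2 + 20*z + 24)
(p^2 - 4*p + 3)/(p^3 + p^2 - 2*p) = (p - 3)/(p*(p + 2))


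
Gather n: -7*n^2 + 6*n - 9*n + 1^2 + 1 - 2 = -7*n^2 - 3*n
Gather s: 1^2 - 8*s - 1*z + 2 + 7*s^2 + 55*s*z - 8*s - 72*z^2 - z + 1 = 7*s^2 + s*(55*z - 16) - 72*z^2 - 2*z + 4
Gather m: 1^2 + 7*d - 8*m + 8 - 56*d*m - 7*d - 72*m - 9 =m*(-56*d - 80)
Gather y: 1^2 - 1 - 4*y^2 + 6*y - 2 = -4*y^2 + 6*y - 2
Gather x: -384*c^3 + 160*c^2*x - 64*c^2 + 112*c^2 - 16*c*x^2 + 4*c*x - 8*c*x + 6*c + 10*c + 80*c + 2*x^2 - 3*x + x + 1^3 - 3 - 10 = -384*c^3 + 48*c^2 + 96*c + x^2*(2 - 16*c) + x*(160*c^2 - 4*c - 2) - 12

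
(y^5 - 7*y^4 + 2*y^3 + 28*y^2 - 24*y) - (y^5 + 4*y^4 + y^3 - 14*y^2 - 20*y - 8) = -11*y^4 + y^3 + 42*y^2 - 4*y + 8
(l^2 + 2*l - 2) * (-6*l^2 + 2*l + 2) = -6*l^4 - 10*l^3 + 18*l^2 - 4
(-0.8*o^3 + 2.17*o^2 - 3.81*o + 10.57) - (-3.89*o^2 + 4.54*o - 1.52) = -0.8*o^3 + 6.06*o^2 - 8.35*o + 12.09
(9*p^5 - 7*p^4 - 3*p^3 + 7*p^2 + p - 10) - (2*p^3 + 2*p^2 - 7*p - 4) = 9*p^5 - 7*p^4 - 5*p^3 + 5*p^2 + 8*p - 6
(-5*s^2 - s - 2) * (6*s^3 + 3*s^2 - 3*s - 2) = -30*s^5 - 21*s^4 + 7*s^2 + 8*s + 4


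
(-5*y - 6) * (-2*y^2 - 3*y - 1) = 10*y^3 + 27*y^2 + 23*y + 6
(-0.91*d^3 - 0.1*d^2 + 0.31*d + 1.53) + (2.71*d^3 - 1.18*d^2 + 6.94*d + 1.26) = 1.8*d^3 - 1.28*d^2 + 7.25*d + 2.79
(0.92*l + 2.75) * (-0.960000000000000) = -0.8832*l - 2.64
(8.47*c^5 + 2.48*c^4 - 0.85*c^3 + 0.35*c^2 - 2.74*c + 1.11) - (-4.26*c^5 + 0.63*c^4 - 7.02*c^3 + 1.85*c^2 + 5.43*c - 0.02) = 12.73*c^5 + 1.85*c^4 + 6.17*c^3 - 1.5*c^2 - 8.17*c + 1.13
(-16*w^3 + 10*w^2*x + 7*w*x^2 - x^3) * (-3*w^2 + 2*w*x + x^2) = 48*w^5 - 62*w^4*x - 17*w^3*x^2 + 27*w^2*x^3 + 5*w*x^4 - x^5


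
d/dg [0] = 0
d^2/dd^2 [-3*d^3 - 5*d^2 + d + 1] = -18*d - 10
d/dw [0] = 0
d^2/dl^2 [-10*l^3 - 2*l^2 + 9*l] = -60*l - 4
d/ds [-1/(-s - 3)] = -1/(s + 3)^2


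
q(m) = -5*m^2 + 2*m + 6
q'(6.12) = -59.20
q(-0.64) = 2.67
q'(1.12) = -9.20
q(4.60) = -90.60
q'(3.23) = -30.30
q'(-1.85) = 20.50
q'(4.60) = -44.00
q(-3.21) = -51.94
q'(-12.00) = 122.00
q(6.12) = -169.03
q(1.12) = 1.97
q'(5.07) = -48.70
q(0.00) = 6.00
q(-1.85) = -14.81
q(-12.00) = -738.00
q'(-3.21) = 34.10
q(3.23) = -39.70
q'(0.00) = 2.00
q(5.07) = -112.38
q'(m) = 2 - 10*m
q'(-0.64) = 8.40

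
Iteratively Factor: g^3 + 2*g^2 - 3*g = (g - 1)*(g^2 + 3*g) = (g - 1)*(g + 3)*(g)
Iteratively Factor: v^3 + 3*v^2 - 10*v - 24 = (v - 3)*(v^2 + 6*v + 8) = (v - 3)*(v + 2)*(v + 4)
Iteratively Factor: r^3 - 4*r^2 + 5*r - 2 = (r - 2)*(r^2 - 2*r + 1) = (r - 2)*(r - 1)*(r - 1)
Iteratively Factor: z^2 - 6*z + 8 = (z - 2)*(z - 4)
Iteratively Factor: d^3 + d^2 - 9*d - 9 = (d + 1)*(d^2 - 9) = (d - 3)*(d + 1)*(d + 3)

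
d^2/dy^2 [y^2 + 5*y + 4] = 2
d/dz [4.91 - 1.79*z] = -1.79000000000000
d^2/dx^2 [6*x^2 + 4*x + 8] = 12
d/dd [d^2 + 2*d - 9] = 2*d + 2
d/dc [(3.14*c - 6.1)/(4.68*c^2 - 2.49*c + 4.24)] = (-14.6952*c^2 + 57.096*c - 1.8754)/(21.9024*c^4 - 23.3064*c^3 + 45.8865*c^2 - 21.1152*c + 17.9776)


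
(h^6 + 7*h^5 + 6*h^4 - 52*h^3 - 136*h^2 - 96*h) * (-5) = -5*h^6 - 35*h^5 - 30*h^4 + 260*h^3 + 680*h^2 + 480*h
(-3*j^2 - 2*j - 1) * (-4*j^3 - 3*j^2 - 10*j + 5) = 12*j^5 + 17*j^4 + 40*j^3 + 8*j^2 - 5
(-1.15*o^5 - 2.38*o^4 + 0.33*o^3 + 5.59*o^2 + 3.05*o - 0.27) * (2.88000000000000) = -3.312*o^5 - 6.8544*o^4 + 0.9504*o^3 + 16.0992*o^2 + 8.784*o - 0.7776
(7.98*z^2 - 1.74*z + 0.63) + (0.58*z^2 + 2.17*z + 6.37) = 8.56*z^2 + 0.43*z + 7.0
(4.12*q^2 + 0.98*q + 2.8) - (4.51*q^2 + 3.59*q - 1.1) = -0.39*q^2 - 2.61*q + 3.9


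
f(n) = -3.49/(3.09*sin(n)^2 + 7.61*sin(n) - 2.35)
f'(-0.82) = 0.19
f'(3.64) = -0.51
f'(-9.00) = -0.65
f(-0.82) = 0.56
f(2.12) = -0.55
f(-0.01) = 1.44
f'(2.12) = -0.57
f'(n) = -3.49*(-6.18*sin(n)*cos(n) - 7.61*cos(n))/(3.09*sin(n)^2 + 7.61*sin(n) - 2.35)^2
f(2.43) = -0.89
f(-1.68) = 0.51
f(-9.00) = 0.70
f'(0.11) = 13.17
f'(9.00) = -18.79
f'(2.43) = -1.99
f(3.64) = 0.66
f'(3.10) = -6.67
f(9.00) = -2.66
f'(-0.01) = 4.48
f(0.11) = 2.36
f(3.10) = 1.72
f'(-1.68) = -0.01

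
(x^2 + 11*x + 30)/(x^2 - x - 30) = (x + 6)/(x - 6)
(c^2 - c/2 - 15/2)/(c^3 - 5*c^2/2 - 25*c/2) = (c - 3)/(c*(c - 5))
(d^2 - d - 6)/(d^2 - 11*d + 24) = (d + 2)/(d - 8)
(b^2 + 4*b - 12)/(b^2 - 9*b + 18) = (b^2 + 4*b - 12)/(b^2 - 9*b + 18)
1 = 1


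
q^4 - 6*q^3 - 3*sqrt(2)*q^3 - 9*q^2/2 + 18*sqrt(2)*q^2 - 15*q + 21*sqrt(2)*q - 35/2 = (q - 7)*(q + 1)*(q - 5*sqrt(2)/2)*(q - sqrt(2)/2)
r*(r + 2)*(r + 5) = r^3 + 7*r^2 + 10*r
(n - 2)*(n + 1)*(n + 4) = n^3 + 3*n^2 - 6*n - 8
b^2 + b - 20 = (b - 4)*(b + 5)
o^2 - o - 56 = (o - 8)*(o + 7)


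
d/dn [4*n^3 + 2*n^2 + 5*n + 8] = 12*n^2 + 4*n + 5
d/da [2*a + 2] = 2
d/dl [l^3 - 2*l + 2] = 3*l^2 - 2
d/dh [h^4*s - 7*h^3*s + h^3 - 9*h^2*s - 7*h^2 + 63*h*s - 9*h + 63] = 4*h^3*s - 21*h^2*s + 3*h^2 - 18*h*s - 14*h + 63*s - 9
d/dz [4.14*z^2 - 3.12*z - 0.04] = 8.28*z - 3.12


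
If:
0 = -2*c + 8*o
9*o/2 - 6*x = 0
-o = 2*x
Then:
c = 0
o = 0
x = 0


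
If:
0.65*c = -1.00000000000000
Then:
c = -1.54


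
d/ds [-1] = 0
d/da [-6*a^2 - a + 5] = -12*a - 1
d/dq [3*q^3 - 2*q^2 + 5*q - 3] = 9*q^2 - 4*q + 5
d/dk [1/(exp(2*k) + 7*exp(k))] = (-2*exp(k) - 7)*exp(-k)/(exp(k) + 7)^2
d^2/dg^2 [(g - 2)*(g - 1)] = 2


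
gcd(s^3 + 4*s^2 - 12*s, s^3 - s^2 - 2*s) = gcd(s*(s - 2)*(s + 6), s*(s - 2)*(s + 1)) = s^2 - 2*s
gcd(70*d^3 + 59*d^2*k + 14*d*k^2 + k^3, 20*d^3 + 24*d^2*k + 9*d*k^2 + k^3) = 10*d^2 + 7*d*k + k^2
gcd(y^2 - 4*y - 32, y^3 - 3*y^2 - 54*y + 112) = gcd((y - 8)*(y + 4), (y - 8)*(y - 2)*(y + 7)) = y - 8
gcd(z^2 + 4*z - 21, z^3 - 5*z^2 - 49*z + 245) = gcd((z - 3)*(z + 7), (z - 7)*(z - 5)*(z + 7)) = z + 7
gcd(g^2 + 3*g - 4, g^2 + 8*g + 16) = g + 4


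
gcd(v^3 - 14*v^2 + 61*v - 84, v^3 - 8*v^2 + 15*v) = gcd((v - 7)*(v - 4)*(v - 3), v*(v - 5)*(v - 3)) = v - 3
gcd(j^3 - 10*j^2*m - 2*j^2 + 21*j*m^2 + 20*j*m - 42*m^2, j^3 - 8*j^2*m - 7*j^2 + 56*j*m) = 1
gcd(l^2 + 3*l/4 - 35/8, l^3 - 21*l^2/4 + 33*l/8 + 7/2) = l - 7/4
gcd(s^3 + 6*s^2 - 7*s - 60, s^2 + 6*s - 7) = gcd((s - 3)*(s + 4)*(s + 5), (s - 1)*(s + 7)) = 1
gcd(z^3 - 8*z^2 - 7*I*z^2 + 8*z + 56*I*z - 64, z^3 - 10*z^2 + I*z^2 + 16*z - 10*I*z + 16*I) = z^2 + z*(-8 + I) - 8*I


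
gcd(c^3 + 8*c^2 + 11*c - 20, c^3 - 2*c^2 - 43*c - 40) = c + 5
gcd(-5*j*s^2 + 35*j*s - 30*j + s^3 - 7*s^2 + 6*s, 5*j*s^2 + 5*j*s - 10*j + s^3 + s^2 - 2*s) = s - 1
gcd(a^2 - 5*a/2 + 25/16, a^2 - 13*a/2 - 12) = 1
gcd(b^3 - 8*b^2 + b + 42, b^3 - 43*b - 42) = b - 7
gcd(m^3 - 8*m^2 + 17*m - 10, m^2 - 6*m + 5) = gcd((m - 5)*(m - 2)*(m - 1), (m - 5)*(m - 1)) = m^2 - 6*m + 5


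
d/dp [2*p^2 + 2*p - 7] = 4*p + 2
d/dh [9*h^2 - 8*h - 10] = 18*h - 8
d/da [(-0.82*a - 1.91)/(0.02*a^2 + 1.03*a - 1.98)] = (0.0164*a^2 + 0.0764*a + 3.5909)/(0.0004*a^4 + 0.0412*a^3 + 0.9817*a^2 - 4.0788*a + 3.9204)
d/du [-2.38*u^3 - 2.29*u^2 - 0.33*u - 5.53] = -7.14*u^2 - 4.58*u - 0.33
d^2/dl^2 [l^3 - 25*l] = 6*l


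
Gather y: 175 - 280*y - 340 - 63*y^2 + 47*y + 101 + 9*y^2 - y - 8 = -54*y^2 - 234*y - 72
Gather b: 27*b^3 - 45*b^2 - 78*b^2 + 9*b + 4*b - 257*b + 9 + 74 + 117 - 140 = 27*b^3 - 123*b^2 - 244*b + 60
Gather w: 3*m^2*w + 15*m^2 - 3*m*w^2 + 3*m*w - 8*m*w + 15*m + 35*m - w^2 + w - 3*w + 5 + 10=15*m^2 + 50*m + w^2*(-3*m - 1) + w*(3*m^2 - 5*m - 2) + 15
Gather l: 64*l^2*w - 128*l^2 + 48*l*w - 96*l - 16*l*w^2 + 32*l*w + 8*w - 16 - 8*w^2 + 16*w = l^2*(64*w - 128) + l*(-16*w^2 + 80*w - 96) - 8*w^2 + 24*w - 16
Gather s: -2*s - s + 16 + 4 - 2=18 - 3*s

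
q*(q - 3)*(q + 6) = q^3 + 3*q^2 - 18*q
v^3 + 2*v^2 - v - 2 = (v - 1)*(v + 1)*(v + 2)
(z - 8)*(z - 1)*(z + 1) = z^3 - 8*z^2 - z + 8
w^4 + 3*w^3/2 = w^3*(w + 3/2)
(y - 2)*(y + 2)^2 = y^3 + 2*y^2 - 4*y - 8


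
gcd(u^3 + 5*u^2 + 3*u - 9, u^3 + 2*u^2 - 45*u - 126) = u + 3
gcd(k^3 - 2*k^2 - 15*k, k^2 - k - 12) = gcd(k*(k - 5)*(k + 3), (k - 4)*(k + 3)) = k + 3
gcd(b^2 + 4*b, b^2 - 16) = b + 4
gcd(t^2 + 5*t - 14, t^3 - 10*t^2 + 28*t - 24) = t - 2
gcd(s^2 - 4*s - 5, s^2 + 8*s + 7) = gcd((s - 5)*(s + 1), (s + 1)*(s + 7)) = s + 1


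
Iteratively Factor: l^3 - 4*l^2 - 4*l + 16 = (l - 4)*(l^2 - 4) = (l - 4)*(l + 2)*(l - 2)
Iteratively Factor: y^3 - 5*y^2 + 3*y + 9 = (y + 1)*(y^2 - 6*y + 9) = (y - 3)*(y + 1)*(y - 3)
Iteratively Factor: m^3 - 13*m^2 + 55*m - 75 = (m - 5)*(m^2 - 8*m + 15) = (m - 5)*(m - 3)*(m - 5)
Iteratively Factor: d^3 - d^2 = (d)*(d^2 - d) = d*(d - 1)*(d)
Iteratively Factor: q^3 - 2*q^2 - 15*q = (q)*(q^2 - 2*q - 15) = q*(q + 3)*(q - 5)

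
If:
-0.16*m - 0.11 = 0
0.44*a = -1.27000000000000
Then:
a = -2.89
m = -0.69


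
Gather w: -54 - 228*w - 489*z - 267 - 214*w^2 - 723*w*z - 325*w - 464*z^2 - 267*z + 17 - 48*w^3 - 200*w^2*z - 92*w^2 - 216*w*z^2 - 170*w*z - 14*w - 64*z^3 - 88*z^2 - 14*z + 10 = -48*w^3 + w^2*(-200*z - 306) + w*(-216*z^2 - 893*z - 567) - 64*z^3 - 552*z^2 - 770*z - 294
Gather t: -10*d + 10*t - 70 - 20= -10*d + 10*t - 90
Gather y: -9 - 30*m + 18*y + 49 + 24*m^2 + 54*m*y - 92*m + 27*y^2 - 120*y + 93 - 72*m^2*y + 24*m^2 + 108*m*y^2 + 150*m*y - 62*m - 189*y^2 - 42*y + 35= 48*m^2 - 184*m + y^2*(108*m - 162) + y*(-72*m^2 + 204*m - 144) + 168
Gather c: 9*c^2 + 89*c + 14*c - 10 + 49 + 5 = 9*c^2 + 103*c + 44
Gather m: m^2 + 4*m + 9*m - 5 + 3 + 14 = m^2 + 13*m + 12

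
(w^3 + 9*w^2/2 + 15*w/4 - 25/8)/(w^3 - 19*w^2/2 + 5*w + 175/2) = (w^2 + 2*w - 5/4)/(w^2 - 12*w + 35)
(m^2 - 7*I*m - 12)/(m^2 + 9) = (m - 4*I)/(m + 3*I)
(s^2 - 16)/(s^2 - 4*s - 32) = (s - 4)/(s - 8)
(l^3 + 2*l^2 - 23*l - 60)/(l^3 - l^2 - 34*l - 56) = (l^2 - 2*l - 15)/(l^2 - 5*l - 14)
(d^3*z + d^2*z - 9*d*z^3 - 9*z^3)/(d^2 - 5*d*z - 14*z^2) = z*(-d^3 - d^2 + 9*d*z^2 + 9*z^2)/(-d^2 + 5*d*z + 14*z^2)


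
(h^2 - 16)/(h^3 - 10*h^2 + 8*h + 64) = (h + 4)/(h^2 - 6*h - 16)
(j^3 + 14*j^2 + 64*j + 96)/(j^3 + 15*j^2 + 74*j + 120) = (j + 4)/(j + 5)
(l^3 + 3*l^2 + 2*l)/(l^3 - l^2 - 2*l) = (l + 2)/(l - 2)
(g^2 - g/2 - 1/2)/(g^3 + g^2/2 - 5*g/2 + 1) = (2*g + 1)/(2*g^2 + 3*g - 2)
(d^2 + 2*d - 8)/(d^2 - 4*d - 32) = (d - 2)/(d - 8)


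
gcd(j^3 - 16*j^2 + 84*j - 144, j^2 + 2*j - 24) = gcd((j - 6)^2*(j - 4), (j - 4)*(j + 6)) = j - 4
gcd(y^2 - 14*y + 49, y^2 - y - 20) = 1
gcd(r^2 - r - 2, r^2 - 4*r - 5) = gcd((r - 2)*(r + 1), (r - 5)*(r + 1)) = r + 1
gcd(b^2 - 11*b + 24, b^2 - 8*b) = b - 8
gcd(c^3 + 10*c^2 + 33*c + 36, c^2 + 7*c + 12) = c^2 + 7*c + 12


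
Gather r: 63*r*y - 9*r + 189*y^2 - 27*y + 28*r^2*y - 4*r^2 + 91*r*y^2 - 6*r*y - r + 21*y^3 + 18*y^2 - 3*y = r^2*(28*y - 4) + r*(91*y^2 + 57*y - 10) + 21*y^3 + 207*y^2 - 30*y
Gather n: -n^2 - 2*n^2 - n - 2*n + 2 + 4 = -3*n^2 - 3*n + 6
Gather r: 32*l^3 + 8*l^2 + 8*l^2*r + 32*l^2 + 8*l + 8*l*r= 32*l^3 + 40*l^2 + 8*l + r*(8*l^2 + 8*l)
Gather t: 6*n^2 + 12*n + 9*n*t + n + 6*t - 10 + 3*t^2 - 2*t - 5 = 6*n^2 + 13*n + 3*t^2 + t*(9*n + 4) - 15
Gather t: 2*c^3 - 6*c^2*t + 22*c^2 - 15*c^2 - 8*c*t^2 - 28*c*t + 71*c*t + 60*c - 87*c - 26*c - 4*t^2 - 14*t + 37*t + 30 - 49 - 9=2*c^3 + 7*c^2 - 53*c + t^2*(-8*c - 4) + t*(-6*c^2 + 43*c + 23) - 28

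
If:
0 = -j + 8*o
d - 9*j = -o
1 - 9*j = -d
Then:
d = 71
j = 8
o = 1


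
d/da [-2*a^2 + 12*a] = 12 - 4*a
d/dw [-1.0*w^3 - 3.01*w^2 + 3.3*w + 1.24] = -3.0*w^2 - 6.02*w + 3.3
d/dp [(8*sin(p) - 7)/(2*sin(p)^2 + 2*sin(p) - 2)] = (-8*sin(p)^2 + 14*sin(p) - 1)*cos(p)/(2*(sin(p) - cos(p)^2)^2)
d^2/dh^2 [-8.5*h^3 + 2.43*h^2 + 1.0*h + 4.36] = 4.86 - 51.0*h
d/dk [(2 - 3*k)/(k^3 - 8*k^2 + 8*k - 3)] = (6*k^3 - 30*k^2 + 32*k - 7)/(k^6 - 16*k^5 + 80*k^4 - 134*k^3 + 112*k^2 - 48*k + 9)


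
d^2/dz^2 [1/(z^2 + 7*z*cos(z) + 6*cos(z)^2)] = ((z^2 + 7*z*cos(z) + 6*cos(z)^2)*(7*z*cos(z) - 24*sin(z)^2 + 14*sin(z) + 10) + 2*(7*z*sin(z) - 2*z + 6*sin(2*z) - 7*cos(z))^2)/((z + cos(z))^3*(z + 6*cos(z))^3)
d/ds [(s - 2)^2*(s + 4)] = 3*s^2 - 12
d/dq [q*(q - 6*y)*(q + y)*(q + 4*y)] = 4*q^3 - 3*q^2*y - 52*q*y^2 - 24*y^3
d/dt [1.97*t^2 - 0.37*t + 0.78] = 3.94*t - 0.37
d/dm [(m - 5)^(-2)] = -2/(m - 5)^3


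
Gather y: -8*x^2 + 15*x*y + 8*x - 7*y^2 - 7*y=-8*x^2 + 8*x - 7*y^2 + y*(15*x - 7)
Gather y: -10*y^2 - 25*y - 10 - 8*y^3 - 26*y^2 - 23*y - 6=-8*y^3 - 36*y^2 - 48*y - 16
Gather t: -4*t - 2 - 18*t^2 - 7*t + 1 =-18*t^2 - 11*t - 1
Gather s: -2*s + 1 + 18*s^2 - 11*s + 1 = 18*s^2 - 13*s + 2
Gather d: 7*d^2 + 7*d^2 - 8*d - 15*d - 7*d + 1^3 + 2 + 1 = 14*d^2 - 30*d + 4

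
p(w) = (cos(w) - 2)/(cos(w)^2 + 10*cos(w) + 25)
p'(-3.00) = 0.02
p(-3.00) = -0.19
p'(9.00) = -0.06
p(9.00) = -0.17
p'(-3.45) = -0.05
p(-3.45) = -0.18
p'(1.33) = -0.06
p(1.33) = -0.06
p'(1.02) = -0.04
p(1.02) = -0.05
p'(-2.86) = 0.04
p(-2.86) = -0.18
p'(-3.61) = -0.06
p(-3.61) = -0.17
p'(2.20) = -0.09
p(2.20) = -0.13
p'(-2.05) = 0.09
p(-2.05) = -0.12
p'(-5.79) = -0.02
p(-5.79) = -0.03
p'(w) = (2*sin(w)*cos(w) + 10*sin(w))*(cos(w) - 2)/(cos(w)^2 + 10*cos(w) + 25)^2 - sin(w)/(cos(w)^2 + 10*cos(w) + 25) = (cos(w) - 9)*sin(w)/(cos(w) + 5)^3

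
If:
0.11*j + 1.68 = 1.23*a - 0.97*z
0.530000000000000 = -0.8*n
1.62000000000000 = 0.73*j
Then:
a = 0.788617886178862*z + 1.5643167390578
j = 2.22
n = -0.66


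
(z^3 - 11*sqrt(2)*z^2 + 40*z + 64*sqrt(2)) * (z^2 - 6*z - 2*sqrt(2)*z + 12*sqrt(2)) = z^5 - 13*sqrt(2)*z^4 - 6*z^4 + 84*z^3 + 78*sqrt(2)*z^3 - 504*z^2 - 16*sqrt(2)*z^2 - 256*z + 96*sqrt(2)*z + 1536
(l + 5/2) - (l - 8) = 21/2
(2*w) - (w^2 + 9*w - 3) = -w^2 - 7*w + 3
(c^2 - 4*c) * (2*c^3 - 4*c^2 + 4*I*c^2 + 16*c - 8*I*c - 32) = 2*c^5 - 12*c^4 + 4*I*c^4 + 32*c^3 - 24*I*c^3 - 96*c^2 + 32*I*c^2 + 128*c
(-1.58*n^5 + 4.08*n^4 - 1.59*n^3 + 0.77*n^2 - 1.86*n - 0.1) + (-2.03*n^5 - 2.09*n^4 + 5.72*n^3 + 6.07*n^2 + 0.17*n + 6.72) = -3.61*n^5 + 1.99*n^4 + 4.13*n^3 + 6.84*n^2 - 1.69*n + 6.62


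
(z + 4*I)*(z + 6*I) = z^2 + 10*I*z - 24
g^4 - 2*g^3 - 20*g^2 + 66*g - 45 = (g - 3)^2*(g - 1)*(g + 5)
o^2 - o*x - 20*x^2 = (o - 5*x)*(o + 4*x)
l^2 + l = l*(l + 1)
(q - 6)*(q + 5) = q^2 - q - 30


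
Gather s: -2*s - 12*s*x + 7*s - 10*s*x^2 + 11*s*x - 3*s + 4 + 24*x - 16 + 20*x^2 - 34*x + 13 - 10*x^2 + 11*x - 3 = s*(-10*x^2 - x + 2) + 10*x^2 + x - 2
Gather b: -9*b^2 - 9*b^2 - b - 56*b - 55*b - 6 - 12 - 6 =-18*b^2 - 112*b - 24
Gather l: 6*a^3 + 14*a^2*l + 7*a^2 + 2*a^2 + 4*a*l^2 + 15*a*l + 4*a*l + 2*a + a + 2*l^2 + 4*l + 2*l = 6*a^3 + 9*a^2 + 3*a + l^2*(4*a + 2) + l*(14*a^2 + 19*a + 6)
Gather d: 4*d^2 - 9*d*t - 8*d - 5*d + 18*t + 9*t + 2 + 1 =4*d^2 + d*(-9*t - 13) + 27*t + 3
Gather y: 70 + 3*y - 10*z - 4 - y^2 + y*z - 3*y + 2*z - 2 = -y^2 + y*z - 8*z + 64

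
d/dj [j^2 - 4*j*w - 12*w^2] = 2*j - 4*w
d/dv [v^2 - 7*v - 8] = 2*v - 7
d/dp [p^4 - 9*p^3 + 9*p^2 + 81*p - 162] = 4*p^3 - 27*p^2 + 18*p + 81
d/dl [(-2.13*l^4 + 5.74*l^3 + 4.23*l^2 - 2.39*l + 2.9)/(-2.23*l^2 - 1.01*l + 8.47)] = (9.4998*l^5 - 6.3463*l^4 - 83.7592*l^3 + 136.2514*l^2 + 84.5902*l - 17.3143)/(4.9729*l^4 + 4.5046*l^3 - 36.7561*l^2 - 17.1094*l + 71.7409)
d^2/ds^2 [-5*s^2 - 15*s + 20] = -10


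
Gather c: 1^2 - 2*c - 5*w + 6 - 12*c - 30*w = -14*c - 35*w + 7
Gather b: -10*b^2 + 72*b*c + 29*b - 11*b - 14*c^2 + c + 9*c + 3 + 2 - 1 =-10*b^2 + b*(72*c + 18) - 14*c^2 + 10*c + 4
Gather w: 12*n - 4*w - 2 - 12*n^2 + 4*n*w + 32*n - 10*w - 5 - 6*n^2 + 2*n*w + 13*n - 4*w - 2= -18*n^2 + 57*n + w*(6*n - 18) - 9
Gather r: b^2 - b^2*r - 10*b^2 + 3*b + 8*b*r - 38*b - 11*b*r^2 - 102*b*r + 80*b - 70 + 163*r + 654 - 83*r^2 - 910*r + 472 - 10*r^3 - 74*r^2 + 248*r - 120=-9*b^2 + 45*b - 10*r^3 + r^2*(-11*b - 157) + r*(-b^2 - 94*b - 499) + 936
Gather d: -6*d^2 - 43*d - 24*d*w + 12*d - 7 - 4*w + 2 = -6*d^2 + d*(-24*w - 31) - 4*w - 5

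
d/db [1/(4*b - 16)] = -1/(4*(b - 4)^2)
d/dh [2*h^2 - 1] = 4*h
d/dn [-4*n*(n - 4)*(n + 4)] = 64 - 12*n^2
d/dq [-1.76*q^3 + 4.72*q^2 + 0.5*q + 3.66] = -5.28*q^2 + 9.44*q + 0.5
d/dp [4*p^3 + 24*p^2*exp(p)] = 12*p*(2*p*exp(p) + p + 4*exp(p))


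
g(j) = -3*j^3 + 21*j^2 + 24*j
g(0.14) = 3.76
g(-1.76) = 39.16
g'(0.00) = 24.00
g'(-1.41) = -53.11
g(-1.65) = 31.05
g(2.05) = 111.61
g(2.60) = 151.63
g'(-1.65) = -69.80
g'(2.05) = 72.28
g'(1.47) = 66.29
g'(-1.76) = -77.80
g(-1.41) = 16.32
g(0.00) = 0.00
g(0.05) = 1.25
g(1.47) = 71.13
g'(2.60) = 72.36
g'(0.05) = 26.08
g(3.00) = 180.00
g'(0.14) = 29.70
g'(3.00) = 69.00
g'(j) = -9*j^2 + 42*j + 24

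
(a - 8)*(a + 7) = a^2 - a - 56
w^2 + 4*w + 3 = (w + 1)*(w + 3)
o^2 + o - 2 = (o - 1)*(o + 2)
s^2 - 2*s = s*(s - 2)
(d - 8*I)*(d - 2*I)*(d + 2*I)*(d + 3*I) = d^4 - 5*I*d^3 + 28*d^2 - 20*I*d + 96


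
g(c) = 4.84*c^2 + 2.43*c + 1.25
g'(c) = 9.68*c + 2.43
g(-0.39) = 1.04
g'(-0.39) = -1.35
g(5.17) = 143.18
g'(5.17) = 52.48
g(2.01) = 25.69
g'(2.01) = 21.89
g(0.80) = 6.29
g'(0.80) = 10.17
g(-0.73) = 2.06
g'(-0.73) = -4.64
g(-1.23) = 5.58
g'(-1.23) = -9.48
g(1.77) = 20.71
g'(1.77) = 19.56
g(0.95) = 7.93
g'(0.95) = 11.63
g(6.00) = 190.07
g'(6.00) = 60.51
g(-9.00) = 371.42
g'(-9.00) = -84.69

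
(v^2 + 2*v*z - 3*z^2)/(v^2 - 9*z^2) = (-v + z)/(-v + 3*z)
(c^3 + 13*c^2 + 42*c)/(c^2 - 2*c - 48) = c*(c + 7)/(c - 8)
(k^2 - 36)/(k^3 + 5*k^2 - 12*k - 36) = (k - 6)/(k^2 - k - 6)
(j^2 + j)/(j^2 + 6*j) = (j + 1)/(j + 6)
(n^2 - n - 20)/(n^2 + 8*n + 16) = (n - 5)/(n + 4)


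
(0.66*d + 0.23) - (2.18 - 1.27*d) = 1.93*d - 1.95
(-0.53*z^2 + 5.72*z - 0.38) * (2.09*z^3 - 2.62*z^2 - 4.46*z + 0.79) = -1.1077*z^5 + 13.3434*z^4 - 13.4168*z^3 - 24.9343*z^2 + 6.2136*z - 0.3002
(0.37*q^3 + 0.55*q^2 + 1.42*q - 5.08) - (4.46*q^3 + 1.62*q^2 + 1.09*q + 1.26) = -4.09*q^3 - 1.07*q^2 + 0.33*q - 6.34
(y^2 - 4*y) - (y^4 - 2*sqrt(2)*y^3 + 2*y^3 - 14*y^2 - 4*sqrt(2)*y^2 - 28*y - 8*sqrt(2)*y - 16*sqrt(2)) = -y^4 - 2*y^3 + 2*sqrt(2)*y^3 + 4*sqrt(2)*y^2 + 15*y^2 + 8*sqrt(2)*y + 24*y + 16*sqrt(2)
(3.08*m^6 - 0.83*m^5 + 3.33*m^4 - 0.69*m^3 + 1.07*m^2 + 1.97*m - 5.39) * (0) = 0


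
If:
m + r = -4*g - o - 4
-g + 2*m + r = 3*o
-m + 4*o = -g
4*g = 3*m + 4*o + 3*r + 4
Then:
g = -1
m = -33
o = -8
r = 41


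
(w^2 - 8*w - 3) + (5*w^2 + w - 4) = 6*w^2 - 7*w - 7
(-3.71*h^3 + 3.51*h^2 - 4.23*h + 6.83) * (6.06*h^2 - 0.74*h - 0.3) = -22.4826*h^5 + 24.016*h^4 - 27.1182*h^3 + 43.467*h^2 - 3.7852*h - 2.049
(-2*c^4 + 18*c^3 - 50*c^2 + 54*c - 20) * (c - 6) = -2*c^5 + 30*c^4 - 158*c^3 + 354*c^2 - 344*c + 120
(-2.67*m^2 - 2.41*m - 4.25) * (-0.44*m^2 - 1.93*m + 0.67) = 1.1748*m^4 + 6.2135*m^3 + 4.7324*m^2 + 6.5878*m - 2.8475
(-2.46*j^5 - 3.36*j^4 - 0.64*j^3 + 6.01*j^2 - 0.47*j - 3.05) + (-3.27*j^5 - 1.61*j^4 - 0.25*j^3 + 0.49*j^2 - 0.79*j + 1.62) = -5.73*j^5 - 4.97*j^4 - 0.89*j^3 + 6.5*j^2 - 1.26*j - 1.43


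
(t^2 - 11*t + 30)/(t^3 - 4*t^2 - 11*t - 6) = (t - 5)/(t^2 + 2*t + 1)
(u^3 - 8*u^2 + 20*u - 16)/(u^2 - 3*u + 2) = (u^2 - 6*u + 8)/(u - 1)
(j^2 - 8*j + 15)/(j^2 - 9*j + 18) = (j - 5)/(j - 6)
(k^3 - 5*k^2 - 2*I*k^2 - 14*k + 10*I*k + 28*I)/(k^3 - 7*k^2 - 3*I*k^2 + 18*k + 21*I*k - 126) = (k^2 + 2*k*(1 - I) - 4*I)/(k^2 - 3*I*k + 18)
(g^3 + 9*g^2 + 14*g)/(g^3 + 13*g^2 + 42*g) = (g + 2)/(g + 6)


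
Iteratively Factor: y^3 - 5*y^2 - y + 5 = (y - 5)*(y^2 - 1) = (y - 5)*(y - 1)*(y + 1)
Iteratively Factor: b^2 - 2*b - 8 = (b - 4)*(b + 2)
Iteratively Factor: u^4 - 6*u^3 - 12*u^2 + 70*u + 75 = (u - 5)*(u^3 - u^2 - 17*u - 15) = (u - 5)*(u + 3)*(u^2 - 4*u - 5) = (u - 5)^2*(u + 3)*(u + 1)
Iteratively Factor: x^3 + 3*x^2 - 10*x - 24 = (x - 3)*(x^2 + 6*x + 8) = (x - 3)*(x + 2)*(x + 4)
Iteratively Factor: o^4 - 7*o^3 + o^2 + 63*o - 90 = (o + 3)*(o^3 - 10*o^2 + 31*o - 30) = (o - 5)*(o + 3)*(o^2 - 5*o + 6) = (o - 5)*(o - 2)*(o + 3)*(o - 3)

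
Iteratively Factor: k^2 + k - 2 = (k - 1)*(k + 2)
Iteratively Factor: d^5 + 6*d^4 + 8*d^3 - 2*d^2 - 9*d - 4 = (d + 1)*(d^4 + 5*d^3 + 3*d^2 - 5*d - 4) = (d + 1)^2*(d^3 + 4*d^2 - d - 4) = (d - 1)*(d + 1)^2*(d^2 + 5*d + 4) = (d - 1)*(d + 1)^3*(d + 4)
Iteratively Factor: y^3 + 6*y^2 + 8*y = (y)*(y^2 + 6*y + 8) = y*(y + 4)*(y + 2)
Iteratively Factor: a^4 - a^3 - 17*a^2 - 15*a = (a + 1)*(a^3 - 2*a^2 - 15*a) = (a - 5)*(a + 1)*(a^2 + 3*a) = a*(a - 5)*(a + 1)*(a + 3)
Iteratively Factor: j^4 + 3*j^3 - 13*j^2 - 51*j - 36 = (j + 3)*(j^3 - 13*j - 12) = (j + 1)*(j + 3)*(j^2 - j - 12) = (j - 4)*(j + 1)*(j + 3)*(j + 3)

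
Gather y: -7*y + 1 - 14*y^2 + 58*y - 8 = -14*y^2 + 51*y - 7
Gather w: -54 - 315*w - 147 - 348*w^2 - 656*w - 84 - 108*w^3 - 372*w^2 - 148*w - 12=-108*w^3 - 720*w^2 - 1119*w - 297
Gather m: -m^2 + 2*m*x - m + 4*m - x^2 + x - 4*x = -m^2 + m*(2*x + 3) - x^2 - 3*x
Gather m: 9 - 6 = 3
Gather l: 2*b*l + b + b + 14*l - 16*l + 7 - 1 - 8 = 2*b + l*(2*b - 2) - 2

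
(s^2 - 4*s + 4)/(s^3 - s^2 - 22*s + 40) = (s - 2)/(s^2 + s - 20)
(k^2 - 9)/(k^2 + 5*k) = (k^2 - 9)/(k*(k + 5))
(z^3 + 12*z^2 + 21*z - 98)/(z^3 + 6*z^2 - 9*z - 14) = (z + 7)/(z + 1)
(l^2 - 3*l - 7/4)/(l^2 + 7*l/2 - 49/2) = (l + 1/2)/(l + 7)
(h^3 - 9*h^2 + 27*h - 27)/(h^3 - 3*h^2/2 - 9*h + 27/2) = 2*(h^2 - 6*h + 9)/(2*h^2 + 3*h - 9)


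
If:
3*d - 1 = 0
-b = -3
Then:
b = 3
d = 1/3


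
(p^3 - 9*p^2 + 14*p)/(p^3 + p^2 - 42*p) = (p^2 - 9*p + 14)/(p^2 + p - 42)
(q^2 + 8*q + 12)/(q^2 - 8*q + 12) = (q^2 + 8*q + 12)/(q^2 - 8*q + 12)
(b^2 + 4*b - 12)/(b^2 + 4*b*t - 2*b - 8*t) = (b + 6)/(b + 4*t)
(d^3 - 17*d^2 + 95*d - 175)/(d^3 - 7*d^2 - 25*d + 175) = (d - 5)/(d + 5)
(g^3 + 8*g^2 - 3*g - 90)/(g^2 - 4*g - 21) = (-g^3 - 8*g^2 + 3*g + 90)/(-g^2 + 4*g + 21)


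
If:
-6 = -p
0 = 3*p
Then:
No Solution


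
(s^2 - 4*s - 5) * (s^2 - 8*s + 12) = s^4 - 12*s^3 + 39*s^2 - 8*s - 60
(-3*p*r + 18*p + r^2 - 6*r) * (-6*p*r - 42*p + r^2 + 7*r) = 18*p^2*r^2 + 18*p^2*r - 756*p^2 - 9*p*r^3 - 9*p*r^2 + 378*p*r + r^4 + r^3 - 42*r^2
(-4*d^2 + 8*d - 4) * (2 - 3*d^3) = 12*d^5 - 24*d^4 + 12*d^3 - 8*d^2 + 16*d - 8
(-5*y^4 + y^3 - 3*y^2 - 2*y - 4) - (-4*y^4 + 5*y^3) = -y^4 - 4*y^3 - 3*y^2 - 2*y - 4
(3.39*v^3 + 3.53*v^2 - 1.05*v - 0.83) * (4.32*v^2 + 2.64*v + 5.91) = 14.6448*v^5 + 24.1992*v^4 + 24.8181*v^3 + 14.5047*v^2 - 8.3967*v - 4.9053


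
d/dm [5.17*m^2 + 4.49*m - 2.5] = 10.34*m + 4.49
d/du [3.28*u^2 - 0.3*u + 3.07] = 6.56*u - 0.3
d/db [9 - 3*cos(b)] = 3*sin(b)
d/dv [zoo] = 0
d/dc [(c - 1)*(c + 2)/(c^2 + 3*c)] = 2*(c^2 + 2*c + 3)/(c^2*(c^2 + 6*c + 9))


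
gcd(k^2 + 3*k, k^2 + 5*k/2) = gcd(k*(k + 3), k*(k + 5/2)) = k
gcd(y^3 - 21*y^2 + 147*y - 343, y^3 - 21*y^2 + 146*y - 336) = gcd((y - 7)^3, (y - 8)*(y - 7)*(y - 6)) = y - 7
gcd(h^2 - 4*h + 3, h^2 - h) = h - 1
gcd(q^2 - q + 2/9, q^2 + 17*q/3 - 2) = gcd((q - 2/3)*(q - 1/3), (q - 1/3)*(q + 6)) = q - 1/3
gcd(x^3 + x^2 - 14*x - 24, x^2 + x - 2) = x + 2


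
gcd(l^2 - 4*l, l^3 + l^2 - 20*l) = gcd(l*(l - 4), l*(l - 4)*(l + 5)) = l^2 - 4*l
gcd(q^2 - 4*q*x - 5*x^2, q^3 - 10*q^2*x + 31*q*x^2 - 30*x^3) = -q + 5*x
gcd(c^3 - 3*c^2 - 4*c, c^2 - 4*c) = c^2 - 4*c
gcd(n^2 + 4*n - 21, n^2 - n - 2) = 1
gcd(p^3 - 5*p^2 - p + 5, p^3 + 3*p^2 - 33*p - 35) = p^2 - 4*p - 5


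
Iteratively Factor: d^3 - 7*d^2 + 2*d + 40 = (d - 5)*(d^2 - 2*d - 8) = (d - 5)*(d + 2)*(d - 4)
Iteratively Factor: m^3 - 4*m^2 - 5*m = (m - 5)*(m^2 + m) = (m - 5)*(m + 1)*(m)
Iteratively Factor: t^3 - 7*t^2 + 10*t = (t)*(t^2 - 7*t + 10) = t*(t - 2)*(t - 5)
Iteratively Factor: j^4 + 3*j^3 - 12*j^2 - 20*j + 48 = (j + 4)*(j^3 - j^2 - 8*j + 12) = (j + 3)*(j + 4)*(j^2 - 4*j + 4) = (j - 2)*(j + 3)*(j + 4)*(j - 2)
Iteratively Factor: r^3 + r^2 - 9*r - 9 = (r + 3)*(r^2 - 2*r - 3) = (r - 3)*(r + 3)*(r + 1)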